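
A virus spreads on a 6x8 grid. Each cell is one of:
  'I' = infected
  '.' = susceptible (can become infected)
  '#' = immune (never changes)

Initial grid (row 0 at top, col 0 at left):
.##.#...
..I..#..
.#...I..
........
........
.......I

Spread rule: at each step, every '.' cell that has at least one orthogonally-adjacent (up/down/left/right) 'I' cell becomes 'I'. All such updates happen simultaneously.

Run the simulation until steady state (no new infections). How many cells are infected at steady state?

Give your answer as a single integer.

Step 0 (initial): 3 infected
Step 1: +8 new -> 11 infected
Step 2: +13 new -> 24 infected
Step 3: +9 new -> 33 infected
Step 4: +7 new -> 40 infected
Step 5: +2 new -> 42 infected
Step 6: +1 new -> 43 infected
Step 7: +0 new -> 43 infected

Answer: 43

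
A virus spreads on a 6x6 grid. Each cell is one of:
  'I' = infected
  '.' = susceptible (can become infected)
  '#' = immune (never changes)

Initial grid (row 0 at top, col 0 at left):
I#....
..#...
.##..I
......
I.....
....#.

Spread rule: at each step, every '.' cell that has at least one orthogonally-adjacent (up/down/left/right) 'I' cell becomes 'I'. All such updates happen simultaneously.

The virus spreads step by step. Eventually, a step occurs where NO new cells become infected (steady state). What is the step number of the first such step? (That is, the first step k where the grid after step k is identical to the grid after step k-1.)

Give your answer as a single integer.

Answer: 6

Derivation:
Step 0 (initial): 3 infected
Step 1: +7 new -> 10 infected
Step 2: +10 new -> 20 infected
Step 3: +8 new -> 28 infected
Step 4: +2 new -> 30 infected
Step 5: +1 new -> 31 infected
Step 6: +0 new -> 31 infected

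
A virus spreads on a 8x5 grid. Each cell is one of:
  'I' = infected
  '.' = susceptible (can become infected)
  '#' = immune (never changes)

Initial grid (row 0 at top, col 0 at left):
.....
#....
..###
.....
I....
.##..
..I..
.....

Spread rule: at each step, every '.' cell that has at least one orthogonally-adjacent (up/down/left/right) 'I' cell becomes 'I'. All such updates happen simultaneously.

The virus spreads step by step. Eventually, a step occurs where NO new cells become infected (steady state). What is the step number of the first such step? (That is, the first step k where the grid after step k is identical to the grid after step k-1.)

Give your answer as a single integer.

Answer: 9

Derivation:
Step 0 (initial): 2 infected
Step 1: +6 new -> 8 infected
Step 2: +8 new -> 16 infected
Step 3: +6 new -> 22 infected
Step 4: +3 new -> 25 infected
Step 5: +3 new -> 28 infected
Step 6: +3 new -> 31 infected
Step 7: +2 new -> 33 infected
Step 8: +1 new -> 34 infected
Step 9: +0 new -> 34 infected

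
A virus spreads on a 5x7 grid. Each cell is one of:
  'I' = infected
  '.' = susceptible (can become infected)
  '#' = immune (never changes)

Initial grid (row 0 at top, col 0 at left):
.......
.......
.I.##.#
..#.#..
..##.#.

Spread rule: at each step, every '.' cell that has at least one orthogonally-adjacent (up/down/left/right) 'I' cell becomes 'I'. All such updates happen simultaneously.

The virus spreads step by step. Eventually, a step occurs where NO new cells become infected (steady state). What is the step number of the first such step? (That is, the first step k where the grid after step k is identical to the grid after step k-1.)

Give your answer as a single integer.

Step 0 (initial): 1 infected
Step 1: +4 new -> 5 infected
Step 2: +5 new -> 10 infected
Step 3: +4 new -> 14 infected
Step 4: +2 new -> 16 infected
Step 5: +2 new -> 18 infected
Step 6: +3 new -> 21 infected
Step 7: +2 new -> 23 infected
Step 8: +1 new -> 24 infected
Step 9: +1 new -> 25 infected
Step 10: +0 new -> 25 infected

Answer: 10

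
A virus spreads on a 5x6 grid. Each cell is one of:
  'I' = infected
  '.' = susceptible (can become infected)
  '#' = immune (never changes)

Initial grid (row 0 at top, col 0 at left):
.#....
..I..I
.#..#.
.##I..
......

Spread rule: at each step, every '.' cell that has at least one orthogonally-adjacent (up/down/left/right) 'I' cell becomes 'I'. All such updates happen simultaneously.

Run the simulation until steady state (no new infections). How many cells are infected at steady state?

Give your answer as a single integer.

Step 0 (initial): 3 infected
Step 1: +10 new -> 13 infected
Step 2: +6 new -> 19 infected
Step 3: +4 new -> 23 infected
Step 4: +2 new -> 25 infected
Step 5: +0 new -> 25 infected

Answer: 25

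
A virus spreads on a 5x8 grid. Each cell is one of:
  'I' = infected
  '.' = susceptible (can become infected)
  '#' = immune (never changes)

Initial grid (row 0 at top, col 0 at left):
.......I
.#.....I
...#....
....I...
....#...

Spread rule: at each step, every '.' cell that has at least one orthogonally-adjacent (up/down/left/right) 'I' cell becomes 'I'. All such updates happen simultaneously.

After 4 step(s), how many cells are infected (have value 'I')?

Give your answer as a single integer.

Step 0 (initial): 3 infected
Step 1: +6 new -> 9 infected
Step 2: +10 new -> 19 infected
Step 3: +7 new -> 26 infected
Step 4: +5 new -> 31 infected

Answer: 31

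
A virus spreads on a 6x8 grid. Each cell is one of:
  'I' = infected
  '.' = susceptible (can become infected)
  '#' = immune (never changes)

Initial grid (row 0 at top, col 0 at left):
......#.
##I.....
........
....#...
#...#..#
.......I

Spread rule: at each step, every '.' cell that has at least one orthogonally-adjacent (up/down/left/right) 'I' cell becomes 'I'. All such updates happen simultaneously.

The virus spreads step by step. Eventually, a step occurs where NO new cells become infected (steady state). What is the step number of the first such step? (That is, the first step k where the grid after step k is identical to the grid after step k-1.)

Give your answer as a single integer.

Answer: 7

Derivation:
Step 0 (initial): 2 infected
Step 1: +4 new -> 6 infected
Step 2: +8 new -> 14 infected
Step 3: +11 new -> 25 infected
Step 4: +11 new -> 36 infected
Step 5: +3 new -> 39 infected
Step 6: +2 new -> 41 infected
Step 7: +0 new -> 41 infected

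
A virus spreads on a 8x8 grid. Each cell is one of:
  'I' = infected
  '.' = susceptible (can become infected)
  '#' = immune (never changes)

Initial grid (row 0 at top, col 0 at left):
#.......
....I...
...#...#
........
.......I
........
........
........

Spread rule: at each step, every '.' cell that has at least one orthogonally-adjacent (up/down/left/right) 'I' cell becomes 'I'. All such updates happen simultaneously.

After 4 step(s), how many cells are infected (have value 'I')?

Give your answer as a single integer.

Answer: 40

Derivation:
Step 0 (initial): 2 infected
Step 1: +7 new -> 9 infected
Step 2: +10 new -> 19 infected
Step 3: +12 new -> 31 infected
Step 4: +9 new -> 40 infected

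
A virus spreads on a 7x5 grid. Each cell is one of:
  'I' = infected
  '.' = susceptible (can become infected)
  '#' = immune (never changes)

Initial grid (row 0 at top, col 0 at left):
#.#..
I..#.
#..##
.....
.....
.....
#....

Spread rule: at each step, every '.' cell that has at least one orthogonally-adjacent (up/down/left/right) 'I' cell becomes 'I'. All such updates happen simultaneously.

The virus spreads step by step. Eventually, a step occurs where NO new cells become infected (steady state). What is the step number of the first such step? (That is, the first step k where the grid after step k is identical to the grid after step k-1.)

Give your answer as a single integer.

Step 0 (initial): 1 infected
Step 1: +1 new -> 2 infected
Step 2: +3 new -> 5 infected
Step 3: +2 new -> 7 infected
Step 4: +3 new -> 10 infected
Step 5: +4 new -> 14 infected
Step 6: +5 new -> 19 infected
Step 7: +3 new -> 22 infected
Step 8: +2 new -> 24 infected
Step 9: +1 new -> 25 infected
Step 10: +0 new -> 25 infected

Answer: 10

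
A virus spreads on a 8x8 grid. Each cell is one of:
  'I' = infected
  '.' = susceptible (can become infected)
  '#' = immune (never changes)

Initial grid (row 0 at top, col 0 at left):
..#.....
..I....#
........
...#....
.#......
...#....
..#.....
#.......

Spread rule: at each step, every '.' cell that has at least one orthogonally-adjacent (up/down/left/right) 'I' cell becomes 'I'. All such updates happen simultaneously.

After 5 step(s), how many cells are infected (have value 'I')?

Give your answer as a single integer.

Answer: 31

Derivation:
Step 0 (initial): 1 infected
Step 1: +3 new -> 4 infected
Step 2: +7 new -> 11 infected
Step 3: +7 new -> 18 infected
Step 4: +7 new -> 25 infected
Step 5: +6 new -> 31 infected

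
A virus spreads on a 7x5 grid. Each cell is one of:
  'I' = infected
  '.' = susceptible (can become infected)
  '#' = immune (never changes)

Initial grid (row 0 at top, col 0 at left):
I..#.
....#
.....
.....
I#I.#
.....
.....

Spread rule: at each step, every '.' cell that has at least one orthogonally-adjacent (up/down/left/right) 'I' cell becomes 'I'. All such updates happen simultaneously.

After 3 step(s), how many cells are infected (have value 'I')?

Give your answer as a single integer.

Step 0 (initial): 3 infected
Step 1: +7 new -> 10 infected
Step 2: +10 new -> 20 infected
Step 3: +7 new -> 27 infected

Answer: 27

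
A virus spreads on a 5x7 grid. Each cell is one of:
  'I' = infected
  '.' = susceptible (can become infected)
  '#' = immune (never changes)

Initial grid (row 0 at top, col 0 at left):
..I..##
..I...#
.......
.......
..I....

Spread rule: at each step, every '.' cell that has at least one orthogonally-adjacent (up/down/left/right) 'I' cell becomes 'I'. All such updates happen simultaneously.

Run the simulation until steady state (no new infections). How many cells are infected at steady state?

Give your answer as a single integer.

Step 0 (initial): 3 infected
Step 1: +8 new -> 11 infected
Step 2: +10 new -> 21 infected
Step 3: +6 new -> 27 infected
Step 4: +3 new -> 30 infected
Step 5: +2 new -> 32 infected
Step 6: +0 new -> 32 infected

Answer: 32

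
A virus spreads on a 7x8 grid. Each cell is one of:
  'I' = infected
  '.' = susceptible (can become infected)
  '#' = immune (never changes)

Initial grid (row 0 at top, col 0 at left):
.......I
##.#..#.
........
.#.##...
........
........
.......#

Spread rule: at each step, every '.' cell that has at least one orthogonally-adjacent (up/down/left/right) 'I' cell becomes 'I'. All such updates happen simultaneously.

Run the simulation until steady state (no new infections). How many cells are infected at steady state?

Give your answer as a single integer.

Step 0 (initial): 1 infected
Step 1: +2 new -> 3 infected
Step 2: +2 new -> 5 infected
Step 3: +4 new -> 9 infected
Step 4: +5 new -> 14 infected
Step 5: +5 new -> 19 infected
Step 6: +5 new -> 24 infected
Step 7: +5 new -> 29 infected
Step 8: +5 new -> 34 infected
Step 9: +4 new -> 38 infected
Step 10: +4 new -> 42 infected
Step 11: +3 new -> 45 infected
Step 12: +2 new -> 47 infected
Step 13: +1 new -> 48 infected
Step 14: +0 new -> 48 infected

Answer: 48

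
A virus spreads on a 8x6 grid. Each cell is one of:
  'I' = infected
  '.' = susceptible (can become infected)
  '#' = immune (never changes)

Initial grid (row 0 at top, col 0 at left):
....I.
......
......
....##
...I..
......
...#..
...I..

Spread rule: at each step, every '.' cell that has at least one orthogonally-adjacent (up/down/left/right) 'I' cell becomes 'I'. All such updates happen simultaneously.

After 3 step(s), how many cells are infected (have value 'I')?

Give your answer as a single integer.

Step 0 (initial): 3 infected
Step 1: +9 new -> 12 infected
Step 2: +14 new -> 26 infected
Step 3: +11 new -> 37 infected

Answer: 37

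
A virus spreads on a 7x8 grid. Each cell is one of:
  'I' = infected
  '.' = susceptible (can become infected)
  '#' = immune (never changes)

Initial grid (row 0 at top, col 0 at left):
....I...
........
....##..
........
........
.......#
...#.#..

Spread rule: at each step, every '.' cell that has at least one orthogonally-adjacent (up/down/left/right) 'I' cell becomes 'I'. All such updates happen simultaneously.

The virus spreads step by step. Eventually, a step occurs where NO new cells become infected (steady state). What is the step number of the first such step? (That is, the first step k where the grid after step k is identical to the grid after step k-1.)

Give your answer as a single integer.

Answer: 11

Derivation:
Step 0 (initial): 1 infected
Step 1: +3 new -> 4 infected
Step 2: +4 new -> 8 infected
Step 3: +5 new -> 13 infected
Step 4: +6 new -> 19 infected
Step 5: +7 new -> 26 infected
Step 6: +8 new -> 34 infected
Step 7: +7 new -> 41 infected
Step 8: +6 new -> 47 infected
Step 9: +3 new -> 50 infected
Step 10: +1 new -> 51 infected
Step 11: +0 new -> 51 infected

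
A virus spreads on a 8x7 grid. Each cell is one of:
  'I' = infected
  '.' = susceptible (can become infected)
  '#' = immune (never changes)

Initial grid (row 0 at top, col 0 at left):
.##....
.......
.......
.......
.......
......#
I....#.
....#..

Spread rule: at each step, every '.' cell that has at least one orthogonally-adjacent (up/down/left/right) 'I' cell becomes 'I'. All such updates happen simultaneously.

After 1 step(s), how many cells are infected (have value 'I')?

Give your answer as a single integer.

Answer: 4

Derivation:
Step 0 (initial): 1 infected
Step 1: +3 new -> 4 infected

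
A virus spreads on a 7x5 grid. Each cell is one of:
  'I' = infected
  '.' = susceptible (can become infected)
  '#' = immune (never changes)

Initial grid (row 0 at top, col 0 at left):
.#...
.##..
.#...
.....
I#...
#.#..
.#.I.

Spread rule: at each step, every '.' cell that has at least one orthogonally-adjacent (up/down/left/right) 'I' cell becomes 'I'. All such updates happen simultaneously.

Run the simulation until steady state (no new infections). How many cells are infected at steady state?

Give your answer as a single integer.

Answer: 25

Derivation:
Step 0 (initial): 2 infected
Step 1: +4 new -> 6 infected
Step 2: +4 new -> 10 infected
Step 3: +5 new -> 15 infected
Step 4: +4 new -> 19 infected
Step 5: +2 new -> 21 infected
Step 6: +2 new -> 23 infected
Step 7: +2 new -> 25 infected
Step 8: +0 new -> 25 infected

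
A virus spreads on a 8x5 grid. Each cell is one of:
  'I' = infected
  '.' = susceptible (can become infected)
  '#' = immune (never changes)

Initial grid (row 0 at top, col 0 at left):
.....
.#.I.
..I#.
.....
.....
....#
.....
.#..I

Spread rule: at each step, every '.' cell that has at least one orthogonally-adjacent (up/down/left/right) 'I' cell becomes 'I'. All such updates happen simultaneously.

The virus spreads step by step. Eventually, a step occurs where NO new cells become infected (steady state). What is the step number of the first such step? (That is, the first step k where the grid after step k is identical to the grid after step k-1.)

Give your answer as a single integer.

Answer: 7

Derivation:
Step 0 (initial): 3 infected
Step 1: +7 new -> 10 infected
Step 2: +9 new -> 19 infected
Step 3: +9 new -> 28 infected
Step 4: +5 new -> 33 infected
Step 5: +2 new -> 35 infected
Step 6: +1 new -> 36 infected
Step 7: +0 new -> 36 infected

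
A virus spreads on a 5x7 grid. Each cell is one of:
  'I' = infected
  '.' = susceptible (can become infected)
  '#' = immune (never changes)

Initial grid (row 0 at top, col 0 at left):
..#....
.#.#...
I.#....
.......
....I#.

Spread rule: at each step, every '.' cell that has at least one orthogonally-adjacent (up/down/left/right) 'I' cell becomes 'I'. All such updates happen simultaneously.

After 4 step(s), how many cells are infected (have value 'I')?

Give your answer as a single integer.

Step 0 (initial): 2 infected
Step 1: +5 new -> 7 infected
Step 2: +7 new -> 14 infected
Step 3: +7 new -> 21 infected
Step 4: +4 new -> 25 infected

Answer: 25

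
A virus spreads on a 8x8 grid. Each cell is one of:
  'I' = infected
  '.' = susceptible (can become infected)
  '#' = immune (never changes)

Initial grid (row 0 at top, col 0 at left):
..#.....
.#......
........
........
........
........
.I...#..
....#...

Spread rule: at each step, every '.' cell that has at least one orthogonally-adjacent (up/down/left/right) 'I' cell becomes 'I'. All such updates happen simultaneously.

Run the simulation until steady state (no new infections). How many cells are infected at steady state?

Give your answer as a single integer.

Step 0 (initial): 1 infected
Step 1: +4 new -> 5 infected
Step 2: +6 new -> 11 infected
Step 3: +6 new -> 17 infected
Step 4: +5 new -> 22 infected
Step 5: +5 new -> 27 infected
Step 6: +6 new -> 33 infected
Step 7: +7 new -> 40 infected
Step 8: +8 new -> 48 infected
Step 9: +6 new -> 54 infected
Step 10: +3 new -> 57 infected
Step 11: +2 new -> 59 infected
Step 12: +1 new -> 60 infected
Step 13: +0 new -> 60 infected

Answer: 60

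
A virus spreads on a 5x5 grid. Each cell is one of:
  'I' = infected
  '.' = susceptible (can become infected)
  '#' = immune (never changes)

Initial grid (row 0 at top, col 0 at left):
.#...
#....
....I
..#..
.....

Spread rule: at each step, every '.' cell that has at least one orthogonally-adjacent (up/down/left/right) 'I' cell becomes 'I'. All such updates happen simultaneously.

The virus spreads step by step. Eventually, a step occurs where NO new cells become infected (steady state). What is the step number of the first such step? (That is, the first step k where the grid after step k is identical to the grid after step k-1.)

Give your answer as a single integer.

Answer: 7

Derivation:
Step 0 (initial): 1 infected
Step 1: +3 new -> 4 infected
Step 2: +5 new -> 9 infected
Step 3: +4 new -> 13 infected
Step 4: +5 new -> 18 infected
Step 5: +2 new -> 20 infected
Step 6: +1 new -> 21 infected
Step 7: +0 new -> 21 infected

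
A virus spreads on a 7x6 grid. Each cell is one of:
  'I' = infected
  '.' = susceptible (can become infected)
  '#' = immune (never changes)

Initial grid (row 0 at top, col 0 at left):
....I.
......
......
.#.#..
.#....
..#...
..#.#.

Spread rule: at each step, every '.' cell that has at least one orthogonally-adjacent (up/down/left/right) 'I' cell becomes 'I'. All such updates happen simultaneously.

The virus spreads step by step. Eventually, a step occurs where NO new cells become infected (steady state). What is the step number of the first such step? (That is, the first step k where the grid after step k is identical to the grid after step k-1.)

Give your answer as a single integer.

Answer: 12

Derivation:
Step 0 (initial): 1 infected
Step 1: +3 new -> 4 infected
Step 2: +4 new -> 8 infected
Step 3: +5 new -> 13 infected
Step 4: +5 new -> 18 infected
Step 5: +6 new -> 24 infected
Step 6: +4 new -> 28 infected
Step 7: +3 new -> 31 infected
Step 8: +1 new -> 32 infected
Step 9: +1 new -> 33 infected
Step 10: +2 new -> 35 infected
Step 11: +1 new -> 36 infected
Step 12: +0 new -> 36 infected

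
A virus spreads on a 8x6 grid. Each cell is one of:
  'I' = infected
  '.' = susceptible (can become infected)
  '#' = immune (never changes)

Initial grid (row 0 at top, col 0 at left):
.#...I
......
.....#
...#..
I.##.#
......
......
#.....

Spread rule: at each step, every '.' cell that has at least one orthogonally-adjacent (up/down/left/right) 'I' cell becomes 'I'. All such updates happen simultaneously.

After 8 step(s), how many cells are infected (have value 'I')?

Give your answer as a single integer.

Step 0 (initial): 2 infected
Step 1: +5 new -> 7 infected
Step 2: +6 new -> 13 infected
Step 3: +8 new -> 21 infected
Step 4: +9 new -> 30 infected
Step 5: +5 new -> 35 infected
Step 6: +3 new -> 38 infected
Step 7: +2 new -> 40 infected
Step 8: +1 new -> 41 infected

Answer: 41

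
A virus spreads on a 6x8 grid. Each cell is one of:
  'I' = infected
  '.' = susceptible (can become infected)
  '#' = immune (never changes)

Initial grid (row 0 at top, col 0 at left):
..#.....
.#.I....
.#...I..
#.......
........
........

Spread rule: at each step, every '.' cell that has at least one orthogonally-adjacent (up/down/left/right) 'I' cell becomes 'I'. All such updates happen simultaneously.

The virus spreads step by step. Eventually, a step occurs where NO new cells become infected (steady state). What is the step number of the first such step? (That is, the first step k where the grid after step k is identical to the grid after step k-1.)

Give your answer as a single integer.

Step 0 (initial): 2 infected
Step 1: +8 new -> 10 infected
Step 2: +9 new -> 19 infected
Step 3: +8 new -> 27 infected
Step 4: +7 new -> 34 infected
Step 5: +3 new -> 37 infected
Step 6: +2 new -> 39 infected
Step 7: +1 new -> 40 infected
Step 8: +0 new -> 40 infected

Answer: 8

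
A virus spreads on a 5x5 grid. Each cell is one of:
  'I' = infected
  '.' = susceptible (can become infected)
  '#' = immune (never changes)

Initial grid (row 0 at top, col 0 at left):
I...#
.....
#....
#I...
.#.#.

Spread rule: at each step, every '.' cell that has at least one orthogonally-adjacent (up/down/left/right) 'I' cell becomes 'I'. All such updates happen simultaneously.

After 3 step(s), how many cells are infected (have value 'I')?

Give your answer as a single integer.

Answer: 15

Derivation:
Step 0 (initial): 2 infected
Step 1: +4 new -> 6 infected
Step 2: +5 new -> 11 infected
Step 3: +4 new -> 15 infected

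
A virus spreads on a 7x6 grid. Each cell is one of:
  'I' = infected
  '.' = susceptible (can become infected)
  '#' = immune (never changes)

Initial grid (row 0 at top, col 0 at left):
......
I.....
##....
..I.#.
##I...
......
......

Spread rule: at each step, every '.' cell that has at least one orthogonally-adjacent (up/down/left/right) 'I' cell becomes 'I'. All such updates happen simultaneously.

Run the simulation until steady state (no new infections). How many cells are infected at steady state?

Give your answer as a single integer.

Step 0 (initial): 3 infected
Step 1: +7 new -> 10 infected
Step 2: +8 new -> 18 infected
Step 3: +8 new -> 26 infected
Step 4: +7 new -> 33 infected
Step 5: +3 new -> 36 infected
Step 6: +1 new -> 37 infected
Step 7: +0 new -> 37 infected

Answer: 37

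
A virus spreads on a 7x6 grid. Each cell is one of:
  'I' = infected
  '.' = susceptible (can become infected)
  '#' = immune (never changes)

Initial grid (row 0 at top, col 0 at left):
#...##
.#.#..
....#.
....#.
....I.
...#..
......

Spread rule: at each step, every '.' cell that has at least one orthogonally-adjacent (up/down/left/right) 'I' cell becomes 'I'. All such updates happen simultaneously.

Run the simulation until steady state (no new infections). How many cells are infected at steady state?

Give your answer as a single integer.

Answer: 34

Derivation:
Step 0 (initial): 1 infected
Step 1: +3 new -> 4 infected
Step 2: +5 new -> 9 infected
Step 3: +7 new -> 16 infected
Step 4: +6 new -> 22 infected
Step 5: +6 new -> 28 infected
Step 6: +3 new -> 31 infected
Step 7: +3 new -> 34 infected
Step 8: +0 new -> 34 infected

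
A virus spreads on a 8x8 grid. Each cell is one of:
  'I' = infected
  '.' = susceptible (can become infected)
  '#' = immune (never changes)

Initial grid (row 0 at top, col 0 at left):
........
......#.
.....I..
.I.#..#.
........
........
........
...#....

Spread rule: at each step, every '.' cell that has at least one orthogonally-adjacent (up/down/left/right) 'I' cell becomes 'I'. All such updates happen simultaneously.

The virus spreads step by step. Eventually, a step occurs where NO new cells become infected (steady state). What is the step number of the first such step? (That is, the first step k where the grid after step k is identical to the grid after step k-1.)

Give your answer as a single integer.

Step 0 (initial): 2 infected
Step 1: +8 new -> 10 infected
Step 2: +12 new -> 22 infected
Step 3: +15 new -> 37 infected
Step 4: +12 new -> 49 infected
Step 5: +7 new -> 56 infected
Step 6: +3 new -> 59 infected
Step 7: +1 new -> 60 infected
Step 8: +0 new -> 60 infected

Answer: 8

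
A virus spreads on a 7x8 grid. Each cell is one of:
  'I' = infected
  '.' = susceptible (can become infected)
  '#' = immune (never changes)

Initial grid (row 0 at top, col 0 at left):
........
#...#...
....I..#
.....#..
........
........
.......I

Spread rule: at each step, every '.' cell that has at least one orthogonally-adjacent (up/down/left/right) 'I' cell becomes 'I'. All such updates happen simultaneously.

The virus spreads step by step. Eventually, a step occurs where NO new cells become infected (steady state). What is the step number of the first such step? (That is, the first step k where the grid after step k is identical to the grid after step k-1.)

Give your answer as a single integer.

Step 0 (initial): 2 infected
Step 1: +5 new -> 7 infected
Step 2: +9 new -> 16 infected
Step 3: +14 new -> 30 infected
Step 4: +10 new -> 40 infected
Step 5: +6 new -> 46 infected
Step 6: +4 new -> 50 infected
Step 7: +2 new -> 52 infected
Step 8: +0 new -> 52 infected

Answer: 8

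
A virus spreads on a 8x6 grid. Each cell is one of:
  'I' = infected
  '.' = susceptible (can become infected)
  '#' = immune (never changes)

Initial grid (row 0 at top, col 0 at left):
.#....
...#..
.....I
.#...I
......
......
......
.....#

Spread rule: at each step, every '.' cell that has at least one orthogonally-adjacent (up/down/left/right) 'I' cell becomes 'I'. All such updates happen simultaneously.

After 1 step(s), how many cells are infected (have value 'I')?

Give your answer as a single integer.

Step 0 (initial): 2 infected
Step 1: +4 new -> 6 infected

Answer: 6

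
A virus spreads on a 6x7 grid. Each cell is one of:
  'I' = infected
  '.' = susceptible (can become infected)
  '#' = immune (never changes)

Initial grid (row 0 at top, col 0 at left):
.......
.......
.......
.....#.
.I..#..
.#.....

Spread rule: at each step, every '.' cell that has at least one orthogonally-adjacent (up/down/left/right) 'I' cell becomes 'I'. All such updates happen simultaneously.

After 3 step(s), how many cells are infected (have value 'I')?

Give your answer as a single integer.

Answer: 15

Derivation:
Step 0 (initial): 1 infected
Step 1: +3 new -> 4 infected
Step 2: +6 new -> 10 infected
Step 3: +5 new -> 15 infected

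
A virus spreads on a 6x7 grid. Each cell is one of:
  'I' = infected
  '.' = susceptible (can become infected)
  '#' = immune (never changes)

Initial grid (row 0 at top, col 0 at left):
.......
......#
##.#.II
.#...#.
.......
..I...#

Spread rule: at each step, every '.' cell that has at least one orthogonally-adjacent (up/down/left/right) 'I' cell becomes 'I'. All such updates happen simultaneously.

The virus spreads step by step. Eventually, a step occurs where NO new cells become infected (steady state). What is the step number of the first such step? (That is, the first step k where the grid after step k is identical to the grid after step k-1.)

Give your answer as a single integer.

Step 0 (initial): 3 infected
Step 1: +6 new -> 9 infected
Step 2: +9 new -> 18 infected
Step 3: +9 new -> 27 infected
Step 4: +3 new -> 30 infected
Step 5: +2 new -> 32 infected
Step 6: +2 new -> 34 infected
Step 7: +1 new -> 35 infected
Step 8: +0 new -> 35 infected

Answer: 8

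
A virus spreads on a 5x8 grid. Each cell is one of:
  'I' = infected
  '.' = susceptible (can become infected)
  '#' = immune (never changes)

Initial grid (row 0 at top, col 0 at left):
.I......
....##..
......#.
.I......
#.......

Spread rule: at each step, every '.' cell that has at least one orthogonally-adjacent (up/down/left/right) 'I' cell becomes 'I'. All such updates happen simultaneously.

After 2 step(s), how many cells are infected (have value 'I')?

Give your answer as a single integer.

Step 0 (initial): 2 infected
Step 1: +7 new -> 9 infected
Step 2: +7 new -> 16 infected

Answer: 16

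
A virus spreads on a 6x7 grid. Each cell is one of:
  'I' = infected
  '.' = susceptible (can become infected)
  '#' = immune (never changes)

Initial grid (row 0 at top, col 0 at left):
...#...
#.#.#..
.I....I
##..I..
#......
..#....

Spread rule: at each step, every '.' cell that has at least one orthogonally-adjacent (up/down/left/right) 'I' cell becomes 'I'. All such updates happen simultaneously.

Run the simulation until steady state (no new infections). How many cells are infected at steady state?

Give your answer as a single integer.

Step 0 (initial): 3 infected
Step 1: +10 new -> 13 infected
Step 2: +9 new -> 22 infected
Step 3: +8 new -> 30 infected
Step 4: +2 new -> 32 infected
Step 5: +1 new -> 33 infected
Step 6: +1 new -> 34 infected
Step 7: +0 new -> 34 infected

Answer: 34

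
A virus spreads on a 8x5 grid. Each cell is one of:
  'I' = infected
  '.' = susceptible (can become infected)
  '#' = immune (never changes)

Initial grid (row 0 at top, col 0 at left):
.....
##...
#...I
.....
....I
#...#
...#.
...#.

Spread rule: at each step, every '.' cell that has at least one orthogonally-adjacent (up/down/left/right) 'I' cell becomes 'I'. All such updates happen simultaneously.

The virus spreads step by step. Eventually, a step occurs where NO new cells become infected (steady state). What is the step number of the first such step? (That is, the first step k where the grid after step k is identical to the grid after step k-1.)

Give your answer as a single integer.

Step 0 (initial): 2 infected
Step 1: +4 new -> 6 infected
Step 2: +6 new -> 12 infected
Step 3: +6 new -> 18 infected
Step 4: +5 new -> 23 infected
Step 5: +4 new -> 27 infected
Step 6: +3 new -> 30 infected
Step 7: +1 new -> 31 infected
Step 8: +0 new -> 31 infected

Answer: 8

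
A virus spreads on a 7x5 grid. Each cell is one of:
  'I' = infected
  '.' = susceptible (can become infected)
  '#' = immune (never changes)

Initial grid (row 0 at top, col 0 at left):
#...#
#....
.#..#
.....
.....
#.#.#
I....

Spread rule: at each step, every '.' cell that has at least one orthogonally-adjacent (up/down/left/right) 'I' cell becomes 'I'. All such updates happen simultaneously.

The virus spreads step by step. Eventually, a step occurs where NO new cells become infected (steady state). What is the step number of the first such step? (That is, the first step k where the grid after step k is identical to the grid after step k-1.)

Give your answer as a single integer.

Answer: 10

Derivation:
Step 0 (initial): 1 infected
Step 1: +1 new -> 2 infected
Step 2: +2 new -> 4 infected
Step 3: +2 new -> 6 infected
Step 4: +5 new -> 11 infected
Step 5: +3 new -> 14 infected
Step 6: +4 new -> 18 infected
Step 7: +3 new -> 21 infected
Step 8: +3 new -> 24 infected
Step 9: +3 new -> 27 infected
Step 10: +0 new -> 27 infected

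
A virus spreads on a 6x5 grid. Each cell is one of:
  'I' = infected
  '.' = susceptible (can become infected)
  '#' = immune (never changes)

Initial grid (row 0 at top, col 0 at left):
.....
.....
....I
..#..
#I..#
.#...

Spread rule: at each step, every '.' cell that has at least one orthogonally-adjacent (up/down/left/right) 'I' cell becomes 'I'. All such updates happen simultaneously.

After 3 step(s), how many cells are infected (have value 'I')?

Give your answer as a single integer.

Answer: 20

Derivation:
Step 0 (initial): 2 infected
Step 1: +5 new -> 7 infected
Step 2: +8 new -> 15 infected
Step 3: +5 new -> 20 infected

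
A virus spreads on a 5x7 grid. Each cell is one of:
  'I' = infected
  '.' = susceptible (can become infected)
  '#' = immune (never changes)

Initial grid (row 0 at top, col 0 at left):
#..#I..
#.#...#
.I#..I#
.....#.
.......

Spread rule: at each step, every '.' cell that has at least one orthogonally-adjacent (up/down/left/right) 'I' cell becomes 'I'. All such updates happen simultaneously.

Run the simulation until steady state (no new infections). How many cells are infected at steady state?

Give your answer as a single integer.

Step 0 (initial): 3 infected
Step 1: +7 new -> 10 infected
Step 2: +8 new -> 18 infected
Step 3: +5 new -> 23 infected
Step 4: +2 new -> 25 infected
Step 5: +1 new -> 26 infected
Step 6: +1 new -> 27 infected
Step 7: +0 new -> 27 infected

Answer: 27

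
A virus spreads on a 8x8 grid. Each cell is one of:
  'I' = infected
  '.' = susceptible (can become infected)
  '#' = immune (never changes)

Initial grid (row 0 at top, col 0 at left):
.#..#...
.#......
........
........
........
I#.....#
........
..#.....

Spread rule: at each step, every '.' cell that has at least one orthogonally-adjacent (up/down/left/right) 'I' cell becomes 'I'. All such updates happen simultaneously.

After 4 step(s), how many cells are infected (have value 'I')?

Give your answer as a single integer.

Step 0 (initial): 1 infected
Step 1: +2 new -> 3 infected
Step 2: +4 new -> 7 infected
Step 3: +5 new -> 12 infected
Step 4: +6 new -> 18 infected

Answer: 18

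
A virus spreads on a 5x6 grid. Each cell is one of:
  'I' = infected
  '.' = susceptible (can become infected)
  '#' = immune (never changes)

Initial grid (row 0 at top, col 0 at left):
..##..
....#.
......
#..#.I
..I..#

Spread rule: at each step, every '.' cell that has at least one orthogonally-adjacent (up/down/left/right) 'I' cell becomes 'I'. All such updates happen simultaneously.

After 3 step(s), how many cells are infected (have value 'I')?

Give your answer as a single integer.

Step 0 (initial): 2 infected
Step 1: +5 new -> 7 infected
Step 2: +6 new -> 13 infected
Step 3: +4 new -> 17 infected

Answer: 17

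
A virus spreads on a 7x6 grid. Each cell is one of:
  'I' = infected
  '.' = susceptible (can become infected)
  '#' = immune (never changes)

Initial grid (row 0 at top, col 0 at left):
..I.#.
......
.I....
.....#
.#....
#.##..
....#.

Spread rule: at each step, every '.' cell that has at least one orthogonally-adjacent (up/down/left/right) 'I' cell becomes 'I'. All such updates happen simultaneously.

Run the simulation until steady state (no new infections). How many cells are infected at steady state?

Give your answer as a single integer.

Step 0 (initial): 2 infected
Step 1: +7 new -> 9 infected
Step 2: +6 new -> 15 infected
Step 3: +5 new -> 20 infected
Step 4: +4 new -> 24 infected
Step 5: +2 new -> 26 infected
Step 6: +2 new -> 28 infected
Step 7: +1 new -> 29 infected
Step 8: +1 new -> 30 infected
Step 9: +0 new -> 30 infected

Answer: 30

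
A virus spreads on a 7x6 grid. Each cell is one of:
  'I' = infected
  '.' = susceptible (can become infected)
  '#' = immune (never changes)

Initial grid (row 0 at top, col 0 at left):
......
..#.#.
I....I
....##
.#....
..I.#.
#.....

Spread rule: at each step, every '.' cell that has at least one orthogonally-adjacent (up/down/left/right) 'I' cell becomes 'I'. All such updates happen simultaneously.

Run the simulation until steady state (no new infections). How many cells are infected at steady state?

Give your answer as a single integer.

Answer: 35

Derivation:
Step 0 (initial): 3 infected
Step 1: +9 new -> 12 infected
Step 2: +12 new -> 24 infected
Step 3: +6 new -> 30 infected
Step 4: +4 new -> 34 infected
Step 5: +1 new -> 35 infected
Step 6: +0 new -> 35 infected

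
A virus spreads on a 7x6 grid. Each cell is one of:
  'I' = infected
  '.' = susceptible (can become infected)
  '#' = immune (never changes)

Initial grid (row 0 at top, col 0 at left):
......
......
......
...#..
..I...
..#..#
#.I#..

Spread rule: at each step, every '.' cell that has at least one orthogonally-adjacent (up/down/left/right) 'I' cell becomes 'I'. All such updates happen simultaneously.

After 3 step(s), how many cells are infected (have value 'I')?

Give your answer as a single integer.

Answer: 20

Derivation:
Step 0 (initial): 2 infected
Step 1: +4 new -> 6 infected
Step 2: +6 new -> 12 infected
Step 3: +8 new -> 20 infected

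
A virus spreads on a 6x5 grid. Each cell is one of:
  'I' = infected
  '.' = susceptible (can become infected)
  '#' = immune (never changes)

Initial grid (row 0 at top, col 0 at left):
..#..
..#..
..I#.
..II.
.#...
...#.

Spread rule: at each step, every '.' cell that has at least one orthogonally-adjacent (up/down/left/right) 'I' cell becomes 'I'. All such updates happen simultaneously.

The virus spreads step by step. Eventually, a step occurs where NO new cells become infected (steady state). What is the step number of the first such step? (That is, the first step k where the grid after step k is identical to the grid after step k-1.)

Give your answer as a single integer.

Step 0 (initial): 3 infected
Step 1: +5 new -> 8 infected
Step 2: +6 new -> 14 infected
Step 3: +6 new -> 20 infected
Step 4: +4 new -> 24 infected
Step 5: +1 new -> 25 infected
Step 6: +0 new -> 25 infected

Answer: 6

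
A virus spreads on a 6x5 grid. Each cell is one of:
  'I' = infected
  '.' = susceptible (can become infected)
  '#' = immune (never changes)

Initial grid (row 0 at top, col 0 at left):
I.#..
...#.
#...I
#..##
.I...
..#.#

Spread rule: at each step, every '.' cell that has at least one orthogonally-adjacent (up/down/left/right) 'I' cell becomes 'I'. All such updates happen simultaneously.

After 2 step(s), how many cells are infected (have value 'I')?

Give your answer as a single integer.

Answer: 18

Derivation:
Step 0 (initial): 3 infected
Step 1: +8 new -> 11 infected
Step 2: +7 new -> 18 infected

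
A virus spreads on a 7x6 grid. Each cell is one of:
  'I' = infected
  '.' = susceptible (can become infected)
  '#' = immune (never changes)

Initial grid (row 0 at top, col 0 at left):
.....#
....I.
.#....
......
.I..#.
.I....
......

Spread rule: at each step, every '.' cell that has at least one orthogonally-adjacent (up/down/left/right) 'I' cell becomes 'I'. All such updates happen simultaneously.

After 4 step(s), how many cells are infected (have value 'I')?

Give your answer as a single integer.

Answer: 37

Derivation:
Step 0 (initial): 3 infected
Step 1: +10 new -> 13 infected
Step 2: +11 new -> 24 infected
Step 3: +8 new -> 32 infected
Step 4: +5 new -> 37 infected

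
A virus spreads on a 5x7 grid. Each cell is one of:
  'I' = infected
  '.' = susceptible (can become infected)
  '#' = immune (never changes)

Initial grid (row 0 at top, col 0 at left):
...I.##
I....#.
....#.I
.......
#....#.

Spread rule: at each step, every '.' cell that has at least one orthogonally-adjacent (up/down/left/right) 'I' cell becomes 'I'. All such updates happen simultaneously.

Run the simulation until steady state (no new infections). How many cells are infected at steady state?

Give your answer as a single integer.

Answer: 29

Derivation:
Step 0 (initial): 3 infected
Step 1: +9 new -> 12 infected
Step 2: +8 new -> 20 infected
Step 3: +4 new -> 24 infected
Step 4: +4 new -> 28 infected
Step 5: +1 new -> 29 infected
Step 6: +0 new -> 29 infected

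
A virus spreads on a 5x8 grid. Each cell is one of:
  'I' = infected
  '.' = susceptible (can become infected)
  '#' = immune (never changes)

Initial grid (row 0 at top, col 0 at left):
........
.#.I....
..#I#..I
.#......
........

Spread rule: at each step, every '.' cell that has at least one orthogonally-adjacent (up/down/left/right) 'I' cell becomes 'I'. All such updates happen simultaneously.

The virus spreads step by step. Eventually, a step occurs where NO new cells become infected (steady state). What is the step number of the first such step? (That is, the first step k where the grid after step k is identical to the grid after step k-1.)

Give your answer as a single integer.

Answer: 8

Derivation:
Step 0 (initial): 3 infected
Step 1: +7 new -> 10 infected
Step 2: +11 new -> 21 infected
Step 3: +7 new -> 28 infected
Step 4: +3 new -> 31 infected
Step 5: +2 new -> 33 infected
Step 6: +2 new -> 35 infected
Step 7: +1 new -> 36 infected
Step 8: +0 new -> 36 infected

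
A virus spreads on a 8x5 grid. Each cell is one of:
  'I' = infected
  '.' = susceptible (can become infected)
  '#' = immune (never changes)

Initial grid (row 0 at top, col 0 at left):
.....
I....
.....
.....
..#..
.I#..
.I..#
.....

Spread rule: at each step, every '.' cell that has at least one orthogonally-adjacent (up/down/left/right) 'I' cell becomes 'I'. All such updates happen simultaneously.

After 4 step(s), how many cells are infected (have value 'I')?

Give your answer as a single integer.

Answer: 33

Derivation:
Step 0 (initial): 3 infected
Step 1: +8 new -> 11 infected
Step 2: +9 new -> 20 infected
Step 3: +6 new -> 26 infected
Step 4: +7 new -> 33 infected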